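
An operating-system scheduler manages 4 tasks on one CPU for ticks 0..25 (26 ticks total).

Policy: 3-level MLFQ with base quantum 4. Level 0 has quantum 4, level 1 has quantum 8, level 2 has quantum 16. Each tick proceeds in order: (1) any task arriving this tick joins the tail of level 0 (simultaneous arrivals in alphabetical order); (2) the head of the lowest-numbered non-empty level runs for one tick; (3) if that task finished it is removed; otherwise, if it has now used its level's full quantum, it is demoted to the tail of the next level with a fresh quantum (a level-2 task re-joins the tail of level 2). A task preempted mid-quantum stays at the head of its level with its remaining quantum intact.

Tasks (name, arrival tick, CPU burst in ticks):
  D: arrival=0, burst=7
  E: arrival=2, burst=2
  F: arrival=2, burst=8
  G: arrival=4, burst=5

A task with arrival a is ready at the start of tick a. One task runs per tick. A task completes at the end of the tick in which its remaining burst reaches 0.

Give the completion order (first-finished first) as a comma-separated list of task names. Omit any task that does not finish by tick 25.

completion order = E, D, F, G

t=0: L0/L1/L2 = D/-/- → run D
t=1: L0/L1/L2 = D/-/- → run D
t=2: L0/L1/L2 = DEF/-/- → run D
t=3: L0/L1/L2 = DEF/-/- → run D
t=4: L0/L1/L2 = EFG/D/- → run E
t=5: L0/L1/L2 = EFG/D/- → run E
t=6: L0/L1/L2 = FG/D/- → run F
t=7: L0/L1/L2 = FG/D/- → run F
t=8: L0/L1/L2 = FG/D/- → run F
t=9: L0/L1/L2 = FG/D/- → run F
t=10: L0/L1/L2 = G/DF/- → run G
t=11: L0/L1/L2 = G/DF/- → run G
t=12: L0/L1/L2 = G/DF/- → run G
t=13: L0/L1/L2 = G/DF/- → run G
t=14: L0/L1/L2 = -/DFG/- → run D
t=15: L0/L1/L2 = -/DFG/- → run D
t=16: L0/L1/L2 = -/DFG/- → run D
t=17: L0/L1/L2 = -/FG/- → run F
t=18: L0/L1/L2 = -/FG/- → run F
t=19: L0/L1/L2 = -/FG/- → run F
t=20: L0/L1/L2 = -/FG/- → run F
t=21: L0/L1/L2 = -/G/- → run G
t=22: (idle)
t=23: (idle)
t=24: (idle)
t=25: (idle)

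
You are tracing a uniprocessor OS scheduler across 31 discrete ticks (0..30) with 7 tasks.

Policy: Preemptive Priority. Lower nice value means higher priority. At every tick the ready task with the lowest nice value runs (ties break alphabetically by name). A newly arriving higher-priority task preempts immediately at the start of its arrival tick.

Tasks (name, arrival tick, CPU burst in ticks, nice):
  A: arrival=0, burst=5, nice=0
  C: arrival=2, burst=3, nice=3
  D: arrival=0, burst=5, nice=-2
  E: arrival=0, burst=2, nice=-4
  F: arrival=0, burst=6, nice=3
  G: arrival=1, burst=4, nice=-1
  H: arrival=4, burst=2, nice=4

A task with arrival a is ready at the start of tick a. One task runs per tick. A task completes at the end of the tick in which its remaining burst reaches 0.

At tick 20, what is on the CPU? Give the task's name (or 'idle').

running at tick 20 = F

t=0: ready={A,D,E,F} → run E
t=1: ready={A,D,E,F,G} → run E
t=2: ready={A,C,D,F,G} → run D
t=3: ready={A,C,D,F,G} → run D
t=4: ready={A,C,D,F,G,H} → run D
t=5: ready={A,C,D,F,G,H} → run D
t=6: ready={A,C,D,F,G,H} → run D
t=7: ready={A,C,F,G,H} → run G
t=8: ready={A,C,F,G,H} → run G
t=9: ready={A,C,F,G,H} → run G
t=10: ready={A,C,F,G,H} → run G
t=11: ready={A,C,F,H} → run A
t=12: ready={A,C,F,H} → run A
t=13: ready={A,C,F,H} → run A
t=14: ready={A,C,F,H} → run A
t=15: ready={A,C,F,H} → run A
t=16: ready={C,F,H} → run C
t=17: ready={C,F,H} → run C
t=18: ready={C,F,H} → run C
t=19: ready={F,H} → run F
t=20: ready={F,H} → run F
t=21: ready={F,H} → run F
t=22: ready={F,H} → run F
t=23: ready={F,H} → run F
t=24: ready={F,H} → run F
t=25: ready={H} → run H
t=26: ready={H} → run H
t=27: (idle)
t=28: (idle)
t=29: (idle)
t=30: (idle)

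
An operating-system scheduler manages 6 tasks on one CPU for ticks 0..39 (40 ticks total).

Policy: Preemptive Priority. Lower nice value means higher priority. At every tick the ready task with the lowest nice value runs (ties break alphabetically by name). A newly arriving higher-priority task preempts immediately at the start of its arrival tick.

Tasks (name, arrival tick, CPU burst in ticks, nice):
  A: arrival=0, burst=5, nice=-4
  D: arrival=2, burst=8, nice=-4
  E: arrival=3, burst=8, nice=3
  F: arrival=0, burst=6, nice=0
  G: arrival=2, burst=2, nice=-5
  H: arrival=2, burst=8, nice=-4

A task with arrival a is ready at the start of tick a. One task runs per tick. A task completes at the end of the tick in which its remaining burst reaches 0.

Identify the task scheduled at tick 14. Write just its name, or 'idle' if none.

running at tick 14 = D

t=0: ready={A,F} → run A
t=1: ready={A,F} → run A
t=2: ready={A,D,F,G,H} → run G
t=3: ready={A,D,E,F,G,H} → run G
t=4: ready={A,D,E,F,H} → run A
t=5: ready={A,D,E,F,H} → run A
t=6: ready={A,D,E,F,H} → run A
t=7: ready={D,E,F,H} → run D
t=8: ready={D,E,F,H} → run D
t=9: ready={D,E,F,H} → run D
t=10: ready={D,E,F,H} → run D
t=11: ready={D,E,F,H} → run D
t=12: ready={D,E,F,H} → run D
t=13: ready={D,E,F,H} → run D
t=14: ready={D,E,F,H} → run D
t=15: ready={E,F,H} → run H
t=16: ready={E,F,H} → run H
t=17: ready={E,F,H} → run H
t=18: ready={E,F,H} → run H
t=19: ready={E,F,H} → run H
t=20: ready={E,F,H} → run H
t=21: ready={E,F,H} → run H
t=22: ready={E,F,H} → run H
t=23: ready={E,F} → run F
t=24: ready={E,F} → run F
t=25: ready={E,F} → run F
t=26: ready={E,F} → run F
t=27: ready={E,F} → run F
t=28: ready={E,F} → run F
t=29: ready={E} → run E
t=30: ready={E} → run E
t=31: ready={E} → run E
t=32: ready={E} → run E
t=33: ready={E} → run E
t=34: ready={E} → run E
t=35: ready={E} → run E
t=36: ready={E} → run E
t=37: (idle)
t=38: (idle)
t=39: (idle)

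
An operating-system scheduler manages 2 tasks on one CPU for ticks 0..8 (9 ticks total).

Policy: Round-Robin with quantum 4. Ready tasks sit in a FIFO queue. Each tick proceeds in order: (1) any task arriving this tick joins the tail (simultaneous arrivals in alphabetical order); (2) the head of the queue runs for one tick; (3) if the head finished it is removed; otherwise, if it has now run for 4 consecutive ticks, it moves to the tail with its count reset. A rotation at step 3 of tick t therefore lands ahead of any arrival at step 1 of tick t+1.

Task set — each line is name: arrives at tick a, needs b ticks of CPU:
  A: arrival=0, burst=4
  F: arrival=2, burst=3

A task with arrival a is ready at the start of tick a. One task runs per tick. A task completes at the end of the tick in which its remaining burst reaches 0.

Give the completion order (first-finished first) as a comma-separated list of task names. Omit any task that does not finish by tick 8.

t=0: queue=[A] q_used=0 → run A
t=1: queue=[A] q_used=1 → run A
t=2: queue=[A,F] q_used=2 → run A
t=3: queue=[A,F] q_used=3 → run A
t=4: queue=[F] q_used=0 → run F
t=5: queue=[F] q_used=1 → run F
t=6: queue=[F] q_used=2 → run F
t=7: (idle)
t=8: (idle)

completion order = A, F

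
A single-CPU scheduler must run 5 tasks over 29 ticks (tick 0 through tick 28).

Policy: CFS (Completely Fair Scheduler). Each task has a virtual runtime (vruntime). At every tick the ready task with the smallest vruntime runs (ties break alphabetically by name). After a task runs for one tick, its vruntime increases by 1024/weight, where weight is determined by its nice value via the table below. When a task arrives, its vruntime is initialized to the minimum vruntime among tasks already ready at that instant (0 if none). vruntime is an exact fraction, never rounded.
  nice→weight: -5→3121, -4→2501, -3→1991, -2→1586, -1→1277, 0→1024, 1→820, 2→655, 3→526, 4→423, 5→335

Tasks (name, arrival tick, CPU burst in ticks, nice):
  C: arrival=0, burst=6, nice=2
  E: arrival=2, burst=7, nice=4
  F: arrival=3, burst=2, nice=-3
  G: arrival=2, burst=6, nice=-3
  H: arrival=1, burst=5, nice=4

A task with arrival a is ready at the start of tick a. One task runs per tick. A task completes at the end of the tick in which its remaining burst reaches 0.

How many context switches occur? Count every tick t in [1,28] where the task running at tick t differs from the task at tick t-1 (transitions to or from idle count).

t=0: vr[C=0] → run C
t=1: vr[C=1024/655 H=1024/655] → run C
t=2: vr[C=2048/655 E=1024/655 G=1024/655 H=1024/655] → run E
t=3: vr[C=2048/655 E=1103872/277065 F=1024/655 G=1024/655 H=1024/655] → run F
t=4: vr[C=2048/655 E=1103872/277065 F=2709504/1304105 G=1024/655 H=1024/655] → run G
t=5: vr[C=2048/655 E=1103872/277065 F=2709504/1304105 G=2709504/1304105 H=1024/655] → run H
t=6: vr[C=2048/655 E=1103872/277065 F=2709504/1304105 G=2709504/1304105 H=1103872/277065] → run F
t=7: vr[C=2048/655 E=1103872/277065 G=2709504/1304105 H=1103872/277065] → run G
t=8: vr[C=2048/655 E=1103872/277065 G=3380224/1304105 H=1103872/277065] → run G
t=9: vr[C=2048/655 E=1103872/277065 G=4050944/1304105 H=1103872/277065] → run G
t=10: vr[C=2048/655 E=1103872/277065 G=4721664/1304105 H=1103872/277065] → run C
t=11: vr[C=3072/655 E=1103872/277065 G=4721664/1304105 H=1103872/277065] → run G
t=12: vr[C=3072/655 E=1103872/277065 G=5392384/1304105 H=1103872/277065] → run E
t=13: vr[C=3072/655 E=1774592/277065 G=5392384/1304105 H=1103872/277065] → run H
t=14: vr[C=3072/655 E=1774592/277065 G=5392384/1304105 H=1774592/277065] → run G
t=15: vr[C=3072/655 E=1774592/277065 H=1774592/277065] → run C
t=16: vr[C=4096/655 E=1774592/277065 H=1774592/277065] → run C
t=17: vr[C=1024/131 E=1774592/277065 H=1774592/277065] → run E
t=18: vr[C=1024/131 E=815104/92355 H=1774592/277065] → run H
t=19: vr[C=1024/131 E=815104/92355 H=815104/92355] → run C
t=20: vr[E=815104/92355 H=815104/92355] → run E
t=21: vr[E=3116032/277065 H=815104/92355] → run H
t=22: vr[E=3116032/277065 H=3116032/277065] → run E
t=23: vr[E=3786752/277065 H=3116032/277065] → run H
t=24: vr[E=3786752/277065] → run E
t=25: vr[E=1485824/92355] → run E
t=26: (idle)
t=27: (idle)
t=28: (idle)

context switches = 21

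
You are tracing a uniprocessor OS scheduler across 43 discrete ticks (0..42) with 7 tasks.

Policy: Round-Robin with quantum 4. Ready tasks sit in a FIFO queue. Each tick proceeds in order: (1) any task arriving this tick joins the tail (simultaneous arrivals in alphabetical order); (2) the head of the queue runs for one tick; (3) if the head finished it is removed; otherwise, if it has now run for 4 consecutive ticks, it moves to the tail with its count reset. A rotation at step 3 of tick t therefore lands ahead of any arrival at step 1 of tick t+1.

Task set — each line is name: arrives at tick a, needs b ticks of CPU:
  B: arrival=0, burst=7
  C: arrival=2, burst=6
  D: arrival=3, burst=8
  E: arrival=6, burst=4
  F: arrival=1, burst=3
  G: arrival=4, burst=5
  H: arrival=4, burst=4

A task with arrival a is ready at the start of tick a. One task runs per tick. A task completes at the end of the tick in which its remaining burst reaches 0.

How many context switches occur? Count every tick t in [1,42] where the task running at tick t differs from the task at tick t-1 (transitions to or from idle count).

t=0: queue=[B] q_used=0 → run B
t=1: queue=[B,F] q_used=1 → run B
t=2: queue=[B,F,C] q_used=2 → run B
t=3: queue=[B,F,C,D] q_used=3 → run B
t=4: queue=[F,C,D,B,G,H] q_used=0 → run F
t=5: queue=[F,C,D,B,G,H] q_used=1 → run F
t=6: queue=[F,C,D,B,G,H,E] q_used=2 → run F
t=7: queue=[C,D,B,G,H,E] q_used=0 → run C
t=8: queue=[C,D,B,G,H,E] q_used=1 → run C
t=9: queue=[C,D,B,G,H,E] q_used=2 → run C
t=10: queue=[C,D,B,G,H,E] q_used=3 → run C
t=11: queue=[D,B,G,H,E,C] q_used=0 → run D
t=12: queue=[D,B,G,H,E,C] q_used=1 → run D
t=13: queue=[D,B,G,H,E,C] q_used=2 → run D
t=14: queue=[D,B,G,H,E,C] q_used=3 → run D
t=15: queue=[B,G,H,E,C,D] q_used=0 → run B
t=16: queue=[B,G,H,E,C,D] q_used=1 → run B
t=17: queue=[B,G,H,E,C,D] q_used=2 → run B
t=18: queue=[G,H,E,C,D] q_used=0 → run G
t=19: queue=[G,H,E,C,D] q_used=1 → run G
t=20: queue=[G,H,E,C,D] q_used=2 → run G
t=21: queue=[G,H,E,C,D] q_used=3 → run G
t=22: queue=[H,E,C,D,G] q_used=0 → run H
t=23: queue=[H,E,C,D,G] q_used=1 → run H
t=24: queue=[H,E,C,D,G] q_used=2 → run H
t=25: queue=[H,E,C,D,G] q_used=3 → run H
t=26: queue=[E,C,D,G] q_used=0 → run E
t=27: queue=[E,C,D,G] q_used=1 → run E
t=28: queue=[E,C,D,G] q_used=2 → run E
t=29: queue=[E,C,D,G] q_used=3 → run E
t=30: queue=[C,D,G] q_used=0 → run C
t=31: queue=[C,D,G] q_used=1 → run C
t=32: queue=[D,G] q_used=0 → run D
t=33: queue=[D,G] q_used=1 → run D
t=34: queue=[D,G] q_used=2 → run D
t=35: queue=[D,G] q_used=3 → run D
t=36: queue=[G] q_used=0 → run G
t=37: (idle)
t=38: (idle)
t=39: (idle)
t=40: (idle)
t=41: (idle)
t=42: (idle)

context switches = 11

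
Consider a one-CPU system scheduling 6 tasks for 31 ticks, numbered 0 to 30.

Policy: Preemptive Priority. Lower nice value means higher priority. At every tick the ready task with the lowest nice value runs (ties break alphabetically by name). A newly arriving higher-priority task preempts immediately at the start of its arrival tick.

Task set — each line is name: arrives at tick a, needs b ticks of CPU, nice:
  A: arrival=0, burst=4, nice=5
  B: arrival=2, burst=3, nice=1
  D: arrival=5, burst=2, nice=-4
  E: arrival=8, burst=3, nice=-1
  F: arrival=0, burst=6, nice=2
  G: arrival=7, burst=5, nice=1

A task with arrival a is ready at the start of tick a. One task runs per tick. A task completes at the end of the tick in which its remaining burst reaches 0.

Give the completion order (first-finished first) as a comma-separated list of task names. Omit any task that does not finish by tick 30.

t=0: ready={A,F} → run F
t=1: ready={A,F} → run F
t=2: ready={A,B,F} → run B
t=3: ready={A,B,F} → run B
t=4: ready={A,B,F} → run B
t=5: ready={A,D,F} → run D
t=6: ready={A,D,F} → run D
t=7: ready={A,F,G} → run G
t=8: ready={A,E,F,G} → run E
t=9: ready={A,E,F,G} → run E
t=10: ready={A,E,F,G} → run E
t=11: ready={A,F,G} → run G
t=12: ready={A,F,G} → run G
t=13: ready={A,F,G} → run G
t=14: ready={A,F,G} → run G
t=15: ready={A,F} → run F
t=16: ready={A,F} → run F
t=17: ready={A,F} → run F
t=18: ready={A,F} → run F
t=19: ready={A} → run A
t=20: ready={A} → run A
t=21: ready={A} → run A
t=22: ready={A} → run A
t=23: (idle)
t=24: (idle)
t=25: (idle)
t=26: (idle)
t=27: (idle)
t=28: (idle)
t=29: (idle)
t=30: (idle)

completion order = B, D, E, G, F, A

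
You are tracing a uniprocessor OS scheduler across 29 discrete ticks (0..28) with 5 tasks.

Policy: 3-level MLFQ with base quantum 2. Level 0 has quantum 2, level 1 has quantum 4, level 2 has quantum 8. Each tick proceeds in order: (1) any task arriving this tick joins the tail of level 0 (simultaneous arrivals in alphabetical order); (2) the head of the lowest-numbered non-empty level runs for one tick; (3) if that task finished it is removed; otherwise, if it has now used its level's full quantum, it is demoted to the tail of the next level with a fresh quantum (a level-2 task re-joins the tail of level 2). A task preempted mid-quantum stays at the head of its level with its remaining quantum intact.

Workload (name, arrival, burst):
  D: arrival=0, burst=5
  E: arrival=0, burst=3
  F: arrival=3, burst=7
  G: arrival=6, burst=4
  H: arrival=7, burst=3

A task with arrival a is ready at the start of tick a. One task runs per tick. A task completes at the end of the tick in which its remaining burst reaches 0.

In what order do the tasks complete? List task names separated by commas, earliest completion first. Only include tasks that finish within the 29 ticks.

completion order = D, E, G, H, F

t=0: L0/L1/L2 = DE/-/- → run D
t=1: L0/L1/L2 = DE/-/- → run D
t=2: L0/L1/L2 = E/D/- → run E
t=3: L0/L1/L2 = EF/D/- → run E
t=4: L0/L1/L2 = F/DE/- → run F
t=5: L0/L1/L2 = F/DE/- → run F
t=6: L0/L1/L2 = G/DEF/- → run G
t=7: L0/L1/L2 = GH/DEF/- → run G
t=8: L0/L1/L2 = H/DEFG/- → run H
t=9: L0/L1/L2 = H/DEFG/- → run H
t=10: L0/L1/L2 = -/DEFGH/- → run D
t=11: L0/L1/L2 = -/DEFGH/- → run D
t=12: L0/L1/L2 = -/DEFGH/- → run D
t=13: L0/L1/L2 = -/EFGH/- → run E
t=14: L0/L1/L2 = -/FGH/- → run F
t=15: L0/L1/L2 = -/FGH/- → run F
t=16: L0/L1/L2 = -/FGH/- → run F
t=17: L0/L1/L2 = -/FGH/- → run F
t=18: L0/L1/L2 = -/GH/F → run G
t=19: L0/L1/L2 = -/GH/F → run G
t=20: L0/L1/L2 = -/H/F → run H
t=21: L0/L1/L2 = -/-/F → run F
t=22: (idle)
t=23: (idle)
t=24: (idle)
t=25: (idle)
t=26: (idle)
t=27: (idle)
t=28: (idle)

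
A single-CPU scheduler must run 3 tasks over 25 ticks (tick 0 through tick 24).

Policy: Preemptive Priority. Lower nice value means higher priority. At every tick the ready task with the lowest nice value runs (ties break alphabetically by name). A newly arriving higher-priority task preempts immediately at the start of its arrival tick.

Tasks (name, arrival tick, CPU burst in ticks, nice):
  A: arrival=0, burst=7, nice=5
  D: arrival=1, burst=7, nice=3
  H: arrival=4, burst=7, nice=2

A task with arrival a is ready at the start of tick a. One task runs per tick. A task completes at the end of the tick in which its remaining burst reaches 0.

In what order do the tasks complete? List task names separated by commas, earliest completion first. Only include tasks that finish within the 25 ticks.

completion order = H, D, A

t=0: ready={A} → run A
t=1: ready={A,D} → run D
t=2: ready={A,D} → run D
t=3: ready={A,D} → run D
t=4: ready={A,D,H} → run H
t=5: ready={A,D,H} → run H
t=6: ready={A,D,H} → run H
t=7: ready={A,D,H} → run H
t=8: ready={A,D,H} → run H
t=9: ready={A,D,H} → run H
t=10: ready={A,D,H} → run H
t=11: ready={A,D} → run D
t=12: ready={A,D} → run D
t=13: ready={A,D} → run D
t=14: ready={A,D} → run D
t=15: ready={A} → run A
t=16: ready={A} → run A
t=17: ready={A} → run A
t=18: ready={A} → run A
t=19: ready={A} → run A
t=20: ready={A} → run A
t=21: (idle)
t=22: (idle)
t=23: (idle)
t=24: (idle)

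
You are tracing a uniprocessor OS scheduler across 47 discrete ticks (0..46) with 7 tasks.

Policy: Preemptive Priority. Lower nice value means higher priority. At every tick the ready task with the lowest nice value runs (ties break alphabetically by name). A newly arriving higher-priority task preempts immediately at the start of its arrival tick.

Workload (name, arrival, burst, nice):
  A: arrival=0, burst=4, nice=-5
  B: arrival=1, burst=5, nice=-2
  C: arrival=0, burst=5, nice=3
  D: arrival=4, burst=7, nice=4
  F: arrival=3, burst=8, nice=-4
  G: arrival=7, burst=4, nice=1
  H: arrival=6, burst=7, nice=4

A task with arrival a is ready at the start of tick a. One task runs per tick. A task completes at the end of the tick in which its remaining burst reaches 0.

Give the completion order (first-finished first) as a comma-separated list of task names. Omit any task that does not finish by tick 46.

t=0: ready={A,C} → run A
t=1: ready={A,B,C} → run A
t=2: ready={A,B,C} → run A
t=3: ready={A,B,C,F} → run A
t=4: ready={B,C,D,F} → run F
t=5: ready={B,C,D,F} → run F
t=6: ready={B,C,D,F,H} → run F
t=7: ready={B,C,D,F,G,H} → run F
t=8: ready={B,C,D,F,G,H} → run F
t=9: ready={B,C,D,F,G,H} → run F
t=10: ready={B,C,D,F,G,H} → run F
t=11: ready={B,C,D,F,G,H} → run F
t=12: ready={B,C,D,G,H} → run B
t=13: ready={B,C,D,G,H} → run B
t=14: ready={B,C,D,G,H} → run B
t=15: ready={B,C,D,G,H} → run B
t=16: ready={B,C,D,G,H} → run B
t=17: ready={C,D,G,H} → run G
t=18: ready={C,D,G,H} → run G
t=19: ready={C,D,G,H} → run G
t=20: ready={C,D,G,H} → run G
t=21: ready={C,D,H} → run C
t=22: ready={C,D,H} → run C
t=23: ready={C,D,H} → run C
t=24: ready={C,D,H} → run C
t=25: ready={C,D,H} → run C
t=26: ready={D,H} → run D
t=27: ready={D,H} → run D
t=28: ready={D,H} → run D
t=29: ready={D,H} → run D
t=30: ready={D,H} → run D
t=31: ready={D,H} → run D
t=32: ready={D,H} → run D
t=33: ready={H} → run H
t=34: ready={H} → run H
t=35: ready={H} → run H
t=36: ready={H} → run H
t=37: ready={H} → run H
t=38: ready={H} → run H
t=39: ready={H} → run H
t=40: (idle)
t=41: (idle)
t=42: (idle)
t=43: (idle)
t=44: (idle)
t=45: (idle)
t=46: (idle)

completion order = A, F, B, G, C, D, H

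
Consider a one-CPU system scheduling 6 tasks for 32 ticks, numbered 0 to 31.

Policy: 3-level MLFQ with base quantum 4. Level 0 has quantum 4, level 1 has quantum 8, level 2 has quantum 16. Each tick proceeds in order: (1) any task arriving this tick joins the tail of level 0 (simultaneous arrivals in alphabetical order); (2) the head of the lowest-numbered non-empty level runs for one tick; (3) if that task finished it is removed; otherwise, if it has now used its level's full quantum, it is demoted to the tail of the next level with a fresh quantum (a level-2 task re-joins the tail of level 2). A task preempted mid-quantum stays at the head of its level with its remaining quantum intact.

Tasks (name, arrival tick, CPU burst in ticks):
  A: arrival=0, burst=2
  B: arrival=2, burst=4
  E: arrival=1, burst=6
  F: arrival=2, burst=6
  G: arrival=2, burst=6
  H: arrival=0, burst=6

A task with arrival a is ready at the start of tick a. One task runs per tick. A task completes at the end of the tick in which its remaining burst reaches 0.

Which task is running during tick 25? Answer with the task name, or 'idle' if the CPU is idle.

t=0: L0/L1/L2 = AH/-/- → run A
t=1: L0/L1/L2 = AHE/-/- → run A
t=2: L0/L1/L2 = HEBFG/-/- → run H
t=3: L0/L1/L2 = HEBFG/-/- → run H
t=4: L0/L1/L2 = HEBFG/-/- → run H
t=5: L0/L1/L2 = HEBFG/-/- → run H
t=6: L0/L1/L2 = EBFG/H/- → run E
t=7: L0/L1/L2 = EBFG/H/- → run E
t=8: L0/L1/L2 = EBFG/H/- → run E
t=9: L0/L1/L2 = EBFG/H/- → run E
t=10: L0/L1/L2 = BFG/HE/- → run B
t=11: L0/L1/L2 = BFG/HE/- → run B
t=12: L0/L1/L2 = BFG/HE/- → run B
t=13: L0/L1/L2 = BFG/HE/- → run B
t=14: L0/L1/L2 = FG/HE/- → run F
t=15: L0/L1/L2 = FG/HE/- → run F
t=16: L0/L1/L2 = FG/HE/- → run F
t=17: L0/L1/L2 = FG/HE/- → run F
t=18: L0/L1/L2 = G/HEF/- → run G
t=19: L0/L1/L2 = G/HEF/- → run G
t=20: L0/L1/L2 = G/HEF/- → run G
t=21: L0/L1/L2 = G/HEF/- → run G
t=22: L0/L1/L2 = -/HEFG/- → run H
t=23: L0/L1/L2 = -/HEFG/- → run H
t=24: L0/L1/L2 = -/EFG/- → run E
t=25: L0/L1/L2 = -/EFG/- → run E
t=26: L0/L1/L2 = -/FG/- → run F
t=27: L0/L1/L2 = -/FG/- → run F
t=28: L0/L1/L2 = -/G/- → run G
t=29: L0/L1/L2 = -/G/- → run G
t=30: (idle)
t=31: (idle)

running at tick 25 = E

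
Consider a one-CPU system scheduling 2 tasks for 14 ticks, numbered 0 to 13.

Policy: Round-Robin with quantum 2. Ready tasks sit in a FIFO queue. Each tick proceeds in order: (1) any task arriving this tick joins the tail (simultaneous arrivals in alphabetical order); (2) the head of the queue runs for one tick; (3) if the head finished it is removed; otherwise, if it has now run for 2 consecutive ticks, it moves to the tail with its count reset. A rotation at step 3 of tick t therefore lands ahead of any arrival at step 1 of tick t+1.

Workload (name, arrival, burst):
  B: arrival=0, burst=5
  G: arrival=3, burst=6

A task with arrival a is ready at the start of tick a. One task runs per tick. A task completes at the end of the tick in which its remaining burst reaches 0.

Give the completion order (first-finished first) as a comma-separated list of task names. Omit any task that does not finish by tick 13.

t=0: queue=[B] q_used=0 → run B
t=1: queue=[B] q_used=1 → run B
t=2: queue=[B] q_used=0 → run B
t=3: queue=[B,G] q_used=1 → run B
t=4: queue=[G,B] q_used=0 → run G
t=5: queue=[G,B] q_used=1 → run G
t=6: queue=[B,G] q_used=0 → run B
t=7: queue=[G] q_used=0 → run G
t=8: queue=[G] q_used=1 → run G
t=9: queue=[G] q_used=0 → run G
t=10: queue=[G] q_used=1 → run G
t=11: (idle)
t=12: (idle)
t=13: (idle)

completion order = B, G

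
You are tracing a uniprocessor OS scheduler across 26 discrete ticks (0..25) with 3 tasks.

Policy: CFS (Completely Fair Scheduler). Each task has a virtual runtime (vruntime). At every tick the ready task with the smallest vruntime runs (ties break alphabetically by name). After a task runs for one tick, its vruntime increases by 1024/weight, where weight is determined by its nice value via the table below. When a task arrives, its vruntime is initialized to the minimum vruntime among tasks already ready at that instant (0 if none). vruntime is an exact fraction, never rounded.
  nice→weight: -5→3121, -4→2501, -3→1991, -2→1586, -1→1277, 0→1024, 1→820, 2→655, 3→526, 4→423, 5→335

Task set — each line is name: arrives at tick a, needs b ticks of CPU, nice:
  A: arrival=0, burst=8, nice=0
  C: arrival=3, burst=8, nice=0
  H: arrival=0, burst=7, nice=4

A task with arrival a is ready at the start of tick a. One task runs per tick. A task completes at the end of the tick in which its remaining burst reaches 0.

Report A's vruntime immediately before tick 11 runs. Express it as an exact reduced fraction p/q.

t=0: vr[A=0 H=0] → run A
t=1: vr[A=1 H=0] → run H
t=2: vr[A=1 H=1024/423] → run A
t=3: vr[A=2 C=2 H=1024/423] → run A
t=4: vr[A=3 C=2 H=1024/423] → run C
t=5: vr[A=3 C=3 H=1024/423] → run H
t=6: vr[A=3 C=3 H=2048/423] → run A
t=7: vr[A=4 C=3 H=2048/423] → run C
t=8: vr[A=4 C=4 H=2048/423] → run A
t=9: vr[A=5 C=4 H=2048/423] → run C
t=10: vr[A=5 C=5 H=2048/423] → run H
t=11: vr[A=5 C=5 H=1024/141] → run A
t=12: vr[A=6 C=5 H=1024/141] → run C
t=13: vr[A=6 C=6 H=1024/141] → run A
t=14: vr[A=7 C=6 H=1024/141] → run C
t=15: vr[A=7 C=7 H=1024/141] → run A
t=16: vr[C=7 H=1024/141] → run C
t=17: vr[C=8 H=1024/141] → run H
t=18: vr[C=8 H=4096/423] → run C
t=19: vr[C=9 H=4096/423] → run C
t=20: vr[H=4096/423] → run H
t=21: vr[H=5120/423] → run H
t=22: vr[H=2048/141] → run H
t=23: (idle)
t=24: (idle)
t=25: (idle)

vruntime(A, start of tick 11) = 5/1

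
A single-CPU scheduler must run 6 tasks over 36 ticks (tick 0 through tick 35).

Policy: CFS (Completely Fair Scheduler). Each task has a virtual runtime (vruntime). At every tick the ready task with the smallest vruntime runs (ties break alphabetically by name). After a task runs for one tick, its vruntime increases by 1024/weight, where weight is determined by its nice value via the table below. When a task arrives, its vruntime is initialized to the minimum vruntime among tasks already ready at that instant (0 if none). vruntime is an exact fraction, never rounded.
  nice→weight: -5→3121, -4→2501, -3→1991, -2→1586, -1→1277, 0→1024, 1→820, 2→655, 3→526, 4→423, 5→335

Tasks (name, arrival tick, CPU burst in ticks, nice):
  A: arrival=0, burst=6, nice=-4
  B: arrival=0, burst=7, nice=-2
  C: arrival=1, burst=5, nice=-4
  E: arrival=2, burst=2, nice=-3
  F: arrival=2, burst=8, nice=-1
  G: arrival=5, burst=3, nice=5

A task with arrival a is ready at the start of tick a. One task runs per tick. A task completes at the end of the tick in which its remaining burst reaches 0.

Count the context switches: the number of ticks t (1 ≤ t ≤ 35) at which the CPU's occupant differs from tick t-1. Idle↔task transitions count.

context switches = 29

t=0: vr[A=0 B=0] → run A
t=1: vr[A=1024/2501 B=0 C=0] → run B
t=2: vr[A=1024/2501 B=512/793 C=0 E=0 F=0] → run C
t=3: vr[A=1024/2501 B=512/793 C=1024/2501 E=0 F=0] → run E
t=4: vr[A=1024/2501 B=512/793 C=1024/2501 E=1024/1991 F=0] → run F
t=5: vr[A=1024/2501 B=512/793 C=1024/2501 E=1024/1991 F=1024/1277 G=1024/2501] → run A
t=6: vr[A=2048/2501 B=512/793 C=1024/2501 E=1024/1991 F=1024/1277 G=1024/2501] → run C
t=7: vr[A=2048/2501 B=512/793 C=2048/2501 E=1024/1991 F=1024/1277 G=1024/2501] → run G
t=8: vr[A=2048/2501 B=512/793 C=2048/2501 E=1024/1991 F=1024/1277 G=2904064/837835] → run E
t=9: vr[A=2048/2501 B=512/793 C=2048/2501 F=1024/1277 G=2904064/837835] → run B
t=10: vr[A=2048/2501 B=1024/793 C=2048/2501 F=1024/1277 G=2904064/837835] → run F
t=11: vr[A=2048/2501 B=1024/793 C=2048/2501 F=2048/1277 G=2904064/837835] → run A
t=12: vr[A=3072/2501 B=1024/793 C=2048/2501 F=2048/1277 G=2904064/837835] → run C
t=13: vr[A=3072/2501 B=1024/793 C=3072/2501 F=2048/1277 G=2904064/837835] → run A
t=14: vr[A=4096/2501 B=1024/793 C=3072/2501 F=2048/1277 G=2904064/837835] → run C
t=15: vr[A=4096/2501 B=1024/793 C=4096/2501 F=2048/1277 G=2904064/837835] → run B
t=16: vr[A=4096/2501 B=1536/793 C=4096/2501 F=2048/1277 G=2904064/837835] → run F
t=17: vr[A=4096/2501 B=1536/793 C=4096/2501 F=3072/1277 G=2904064/837835] → run A
t=18: vr[A=5120/2501 B=1536/793 C=4096/2501 F=3072/1277 G=2904064/837835] → run C
t=19: vr[A=5120/2501 B=1536/793 F=3072/1277 G=2904064/837835] → run B
t=20: vr[A=5120/2501 B=2048/793 F=3072/1277 G=2904064/837835] → run A
t=21: vr[B=2048/793 F=3072/1277 G=2904064/837835] → run F
t=22: vr[B=2048/793 F=4096/1277 G=2904064/837835] → run B
t=23: vr[B=2560/793 F=4096/1277 G=2904064/837835] → run F
t=24: vr[B=2560/793 F=5120/1277 G=2904064/837835] → run B
t=25: vr[B=3072/793 F=5120/1277 G=2904064/837835] → run G
t=26: vr[B=3072/793 F=5120/1277 G=5465088/837835] → run B
t=27: vr[F=5120/1277 G=5465088/837835] → run F
t=28: vr[F=6144/1277 G=5465088/837835] → run F
t=29: vr[F=7168/1277 G=5465088/837835] → run F
t=30: vr[G=5465088/837835] → run G
t=31: (idle)
t=32: (idle)
t=33: (idle)
t=34: (idle)
t=35: (idle)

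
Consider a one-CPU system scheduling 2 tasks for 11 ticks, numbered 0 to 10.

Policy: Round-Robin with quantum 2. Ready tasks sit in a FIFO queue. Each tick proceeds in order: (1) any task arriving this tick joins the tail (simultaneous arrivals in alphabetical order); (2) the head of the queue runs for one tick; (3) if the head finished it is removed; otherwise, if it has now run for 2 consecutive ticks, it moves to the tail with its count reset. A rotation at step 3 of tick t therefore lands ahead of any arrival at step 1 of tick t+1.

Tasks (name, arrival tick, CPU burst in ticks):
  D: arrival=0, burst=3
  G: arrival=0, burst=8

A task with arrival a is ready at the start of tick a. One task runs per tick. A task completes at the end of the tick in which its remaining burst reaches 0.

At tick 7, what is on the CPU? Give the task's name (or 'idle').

running at tick 7 = G

t=0: queue=[D,G] q_used=0 → run D
t=1: queue=[D,G] q_used=1 → run D
t=2: queue=[G,D] q_used=0 → run G
t=3: queue=[G,D] q_used=1 → run G
t=4: queue=[D,G] q_used=0 → run D
t=5: queue=[G] q_used=0 → run G
t=6: queue=[G] q_used=1 → run G
t=7: queue=[G] q_used=0 → run G
t=8: queue=[G] q_used=1 → run G
t=9: queue=[G] q_used=0 → run G
t=10: queue=[G] q_used=1 → run G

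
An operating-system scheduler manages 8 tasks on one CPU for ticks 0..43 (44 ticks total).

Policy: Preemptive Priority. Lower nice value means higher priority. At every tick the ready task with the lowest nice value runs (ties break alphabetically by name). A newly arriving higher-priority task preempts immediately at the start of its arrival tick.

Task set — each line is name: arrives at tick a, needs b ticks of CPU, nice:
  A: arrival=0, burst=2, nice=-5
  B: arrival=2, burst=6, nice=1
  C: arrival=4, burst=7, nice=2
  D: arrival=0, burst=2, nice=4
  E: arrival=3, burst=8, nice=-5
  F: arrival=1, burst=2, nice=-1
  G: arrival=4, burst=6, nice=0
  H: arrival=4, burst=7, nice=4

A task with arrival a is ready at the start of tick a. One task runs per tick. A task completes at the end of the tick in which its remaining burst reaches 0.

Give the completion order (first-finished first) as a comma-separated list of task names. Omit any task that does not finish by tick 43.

t=0: ready={A,D} → run A
t=1: ready={A,D,F} → run A
t=2: ready={B,D,F} → run F
t=3: ready={B,D,E,F} → run E
t=4: ready={B,C,D,E,F,G,H} → run E
t=5: ready={B,C,D,E,F,G,H} → run E
t=6: ready={B,C,D,E,F,G,H} → run E
t=7: ready={B,C,D,E,F,G,H} → run E
t=8: ready={B,C,D,E,F,G,H} → run E
t=9: ready={B,C,D,E,F,G,H} → run E
t=10: ready={B,C,D,E,F,G,H} → run E
t=11: ready={B,C,D,F,G,H} → run F
t=12: ready={B,C,D,G,H} → run G
t=13: ready={B,C,D,G,H} → run G
t=14: ready={B,C,D,G,H} → run G
t=15: ready={B,C,D,G,H} → run G
t=16: ready={B,C,D,G,H} → run G
t=17: ready={B,C,D,G,H} → run G
t=18: ready={B,C,D,H} → run B
t=19: ready={B,C,D,H} → run B
t=20: ready={B,C,D,H} → run B
t=21: ready={B,C,D,H} → run B
t=22: ready={B,C,D,H} → run B
t=23: ready={B,C,D,H} → run B
t=24: ready={C,D,H} → run C
t=25: ready={C,D,H} → run C
t=26: ready={C,D,H} → run C
t=27: ready={C,D,H} → run C
t=28: ready={C,D,H} → run C
t=29: ready={C,D,H} → run C
t=30: ready={C,D,H} → run C
t=31: ready={D,H} → run D
t=32: ready={D,H} → run D
t=33: ready={H} → run H
t=34: ready={H} → run H
t=35: ready={H} → run H
t=36: ready={H} → run H
t=37: ready={H} → run H
t=38: ready={H} → run H
t=39: ready={H} → run H
t=40: (idle)
t=41: (idle)
t=42: (idle)
t=43: (idle)

completion order = A, E, F, G, B, C, D, H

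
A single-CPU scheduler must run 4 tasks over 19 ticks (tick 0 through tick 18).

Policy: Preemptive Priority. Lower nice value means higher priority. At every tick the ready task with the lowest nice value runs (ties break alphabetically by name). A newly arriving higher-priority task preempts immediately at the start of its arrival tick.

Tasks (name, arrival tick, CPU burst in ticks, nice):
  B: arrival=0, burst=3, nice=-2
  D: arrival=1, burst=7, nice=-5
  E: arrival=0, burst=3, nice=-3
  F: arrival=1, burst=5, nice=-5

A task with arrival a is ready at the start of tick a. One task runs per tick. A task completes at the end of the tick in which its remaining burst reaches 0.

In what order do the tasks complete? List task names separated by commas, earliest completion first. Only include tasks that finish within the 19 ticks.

t=0: ready={B,E} → run E
t=1: ready={B,D,E,F} → run D
t=2: ready={B,D,E,F} → run D
t=3: ready={B,D,E,F} → run D
t=4: ready={B,D,E,F} → run D
t=5: ready={B,D,E,F} → run D
t=6: ready={B,D,E,F} → run D
t=7: ready={B,D,E,F} → run D
t=8: ready={B,E,F} → run F
t=9: ready={B,E,F} → run F
t=10: ready={B,E,F} → run F
t=11: ready={B,E,F} → run F
t=12: ready={B,E,F} → run F
t=13: ready={B,E} → run E
t=14: ready={B,E} → run E
t=15: ready={B} → run B
t=16: ready={B} → run B
t=17: ready={B} → run B
t=18: (idle)

completion order = D, F, E, B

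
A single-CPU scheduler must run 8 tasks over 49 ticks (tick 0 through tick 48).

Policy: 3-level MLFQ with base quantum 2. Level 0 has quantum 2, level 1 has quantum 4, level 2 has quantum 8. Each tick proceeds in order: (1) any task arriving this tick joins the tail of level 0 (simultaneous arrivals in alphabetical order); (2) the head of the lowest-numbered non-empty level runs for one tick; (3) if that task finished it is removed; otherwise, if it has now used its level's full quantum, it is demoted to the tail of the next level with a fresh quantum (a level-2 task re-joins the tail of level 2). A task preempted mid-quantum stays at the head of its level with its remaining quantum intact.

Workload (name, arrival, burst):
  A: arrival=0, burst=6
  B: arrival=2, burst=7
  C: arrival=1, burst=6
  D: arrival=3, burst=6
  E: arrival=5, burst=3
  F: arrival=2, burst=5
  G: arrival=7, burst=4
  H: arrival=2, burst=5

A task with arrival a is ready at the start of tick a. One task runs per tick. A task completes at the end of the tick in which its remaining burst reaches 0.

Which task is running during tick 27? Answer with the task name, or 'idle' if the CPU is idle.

t=0: L0/L1/L2 = A/-/- → run A
t=1: L0/L1/L2 = AC/-/- → run A
t=2: L0/L1/L2 = CBFH/A/- → run C
t=3: L0/L1/L2 = CBFHD/A/- → run C
t=4: L0/L1/L2 = BFHD/AC/- → run B
t=5: L0/L1/L2 = BFHDE/AC/- → run B
t=6: L0/L1/L2 = FHDE/ACB/- → run F
t=7: L0/L1/L2 = FHDEG/ACB/- → run F
t=8: L0/L1/L2 = HDEG/ACBF/- → run H
t=9: L0/L1/L2 = HDEG/ACBF/- → run H
t=10: L0/L1/L2 = DEG/ACBFH/- → run D
t=11: L0/L1/L2 = DEG/ACBFH/- → run D
t=12: L0/L1/L2 = EG/ACBFHD/- → run E
t=13: L0/L1/L2 = EG/ACBFHD/- → run E
t=14: L0/L1/L2 = G/ACBFHDE/- → run G
t=15: L0/L1/L2 = G/ACBFHDE/- → run G
t=16: L0/L1/L2 = -/ACBFHDEG/- → run A
t=17: L0/L1/L2 = -/ACBFHDEG/- → run A
t=18: L0/L1/L2 = -/ACBFHDEG/- → run A
t=19: L0/L1/L2 = -/ACBFHDEG/- → run A
t=20: L0/L1/L2 = -/CBFHDEG/- → run C
t=21: L0/L1/L2 = -/CBFHDEG/- → run C
t=22: L0/L1/L2 = -/CBFHDEG/- → run C
t=23: L0/L1/L2 = -/CBFHDEG/- → run C
t=24: L0/L1/L2 = -/BFHDEG/- → run B
t=25: L0/L1/L2 = -/BFHDEG/- → run B
t=26: L0/L1/L2 = -/BFHDEG/- → run B
t=27: L0/L1/L2 = -/BFHDEG/- → run B
t=28: L0/L1/L2 = -/FHDEG/B → run F
t=29: L0/L1/L2 = -/FHDEG/B → run F
t=30: L0/L1/L2 = -/FHDEG/B → run F
t=31: L0/L1/L2 = -/HDEG/B → run H
t=32: L0/L1/L2 = -/HDEG/B → run H
t=33: L0/L1/L2 = -/HDEG/B → run H
t=34: L0/L1/L2 = -/DEG/B → run D
t=35: L0/L1/L2 = -/DEG/B → run D
t=36: L0/L1/L2 = -/DEG/B → run D
t=37: L0/L1/L2 = -/DEG/B → run D
t=38: L0/L1/L2 = -/EG/B → run E
t=39: L0/L1/L2 = -/G/B → run G
t=40: L0/L1/L2 = -/G/B → run G
t=41: L0/L1/L2 = -/-/B → run B
t=42: (idle)
t=43: (idle)
t=44: (idle)
t=45: (idle)
t=46: (idle)
t=47: (idle)
t=48: (idle)

running at tick 27 = B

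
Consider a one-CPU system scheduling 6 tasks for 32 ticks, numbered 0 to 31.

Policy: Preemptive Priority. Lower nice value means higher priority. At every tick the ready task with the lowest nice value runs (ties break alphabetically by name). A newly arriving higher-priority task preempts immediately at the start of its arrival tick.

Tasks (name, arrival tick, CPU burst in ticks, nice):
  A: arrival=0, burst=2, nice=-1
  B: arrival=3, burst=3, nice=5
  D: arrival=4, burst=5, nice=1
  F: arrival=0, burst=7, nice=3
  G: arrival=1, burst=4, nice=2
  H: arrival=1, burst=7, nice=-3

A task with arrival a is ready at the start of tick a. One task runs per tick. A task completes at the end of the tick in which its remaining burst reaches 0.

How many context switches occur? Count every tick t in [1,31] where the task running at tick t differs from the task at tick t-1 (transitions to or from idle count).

t=0: ready={A,F} → run A
t=1: ready={A,F,G,H} → run H
t=2: ready={A,F,G,H} → run H
t=3: ready={A,B,F,G,H} → run H
t=4: ready={A,B,D,F,G,H} → run H
t=5: ready={A,B,D,F,G,H} → run H
t=6: ready={A,B,D,F,G,H} → run H
t=7: ready={A,B,D,F,G,H} → run H
t=8: ready={A,B,D,F,G} → run A
t=9: ready={B,D,F,G} → run D
t=10: ready={B,D,F,G} → run D
t=11: ready={B,D,F,G} → run D
t=12: ready={B,D,F,G} → run D
t=13: ready={B,D,F,G} → run D
t=14: ready={B,F,G} → run G
t=15: ready={B,F,G} → run G
t=16: ready={B,F,G} → run G
t=17: ready={B,F,G} → run G
t=18: ready={B,F} → run F
t=19: ready={B,F} → run F
t=20: ready={B,F} → run F
t=21: ready={B,F} → run F
t=22: ready={B,F} → run F
t=23: ready={B,F} → run F
t=24: ready={B,F} → run F
t=25: ready={B} → run B
t=26: ready={B} → run B
t=27: ready={B} → run B
t=28: (idle)
t=29: (idle)
t=30: (idle)
t=31: (idle)

context switches = 7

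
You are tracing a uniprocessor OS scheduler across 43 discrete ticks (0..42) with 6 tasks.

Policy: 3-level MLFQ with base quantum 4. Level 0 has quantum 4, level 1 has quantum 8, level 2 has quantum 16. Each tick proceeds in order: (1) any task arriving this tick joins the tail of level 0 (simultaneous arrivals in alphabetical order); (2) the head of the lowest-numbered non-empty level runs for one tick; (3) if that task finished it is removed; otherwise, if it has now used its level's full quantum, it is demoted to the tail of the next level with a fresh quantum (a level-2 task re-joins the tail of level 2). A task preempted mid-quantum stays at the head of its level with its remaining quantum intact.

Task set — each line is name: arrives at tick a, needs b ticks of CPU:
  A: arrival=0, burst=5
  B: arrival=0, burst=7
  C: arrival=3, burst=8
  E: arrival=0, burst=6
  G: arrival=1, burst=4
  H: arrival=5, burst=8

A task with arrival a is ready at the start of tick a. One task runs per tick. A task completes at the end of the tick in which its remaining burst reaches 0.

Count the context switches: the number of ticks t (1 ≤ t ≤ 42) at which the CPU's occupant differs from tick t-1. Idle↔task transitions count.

context switches = 11

t=0: L0/L1/L2 = ABE/-/- → run A
t=1: L0/L1/L2 = ABEG/-/- → run A
t=2: L0/L1/L2 = ABEG/-/- → run A
t=3: L0/L1/L2 = ABEGC/-/- → run A
t=4: L0/L1/L2 = BEGC/A/- → run B
t=5: L0/L1/L2 = BEGCH/A/- → run B
t=6: L0/L1/L2 = BEGCH/A/- → run B
t=7: L0/L1/L2 = BEGCH/A/- → run B
t=8: L0/L1/L2 = EGCH/AB/- → run E
t=9: L0/L1/L2 = EGCH/AB/- → run E
t=10: L0/L1/L2 = EGCH/AB/- → run E
t=11: L0/L1/L2 = EGCH/AB/- → run E
t=12: L0/L1/L2 = GCH/ABE/- → run G
t=13: L0/L1/L2 = GCH/ABE/- → run G
t=14: L0/L1/L2 = GCH/ABE/- → run G
t=15: L0/L1/L2 = GCH/ABE/- → run G
t=16: L0/L1/L2 = CH/ABE/- → run C
t=17: L0/L1/L2 = CH/ABE/- → run C
t=18: L0/L1/L2 = CH/ABE/- → run C
t=19: L0/L1/L2 = CH/ABE/- → run C
t=20: L0/L1/L2 = H/ABEC/- → run H
t=21: L0/L1/L2 = H/ABEC/- → run H
t=22: L0/L1/L2 = H/ABEC/- → run H
t=23: L0/L1/L2 = H/ABEC/- → run H
t=24: L0/L1/L2 = -/ABECH/- → run A
t=25: L0/L1/L2 = -/BECH/- → run B
t=26: L0/L1/L2 = -/BECH/- → run B
t=27: L0/L1/L2 = -/BECH/- → run B
t=28: L0/L1/L2 = -/ECH/- → run E
t=29: L0/L1/L2 = -/ECH/- → run E
t=30: L0/L1/L2 = -/CH/- → run C
t=31: L0/L1/L2 = -/CH/- → run C
t=32: L0/L1/L2 = -/CH/- → run C
t=33: L0/L1/L2 = -/CH/- → run C
t=34: L0/L1/L2 = -/H/- → run H
t=35: L0/L1/L2 = -/H/- → run H
t=36: L0/L1/L2 = -/H/- → run H
t=37: L0/L1/L2 = -/H/- → run H
t=38: (idle)
t=39: (idle)
t=40: (idle)
t=41: (idle)
t=42: (idle)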